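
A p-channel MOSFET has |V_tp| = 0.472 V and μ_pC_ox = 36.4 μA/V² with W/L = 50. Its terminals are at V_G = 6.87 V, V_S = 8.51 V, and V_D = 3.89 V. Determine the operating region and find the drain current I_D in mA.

V_SG = V_S − V_G = 8.51 − 6.87 = 1.64 V; V_SD = V_S − V_D = 8.51 − 3.89 = 4.62 V.
k_p = μ_pC_ox · (W/L) = 1.82 mA/V².
V_ov = V_SG − |V_tp| = 1.64 − 0.472 = 1.17 V.
Since V_SD = 4.62 V ≥ V_ov = 1.17 V, the device is in saturation.
I_D = ½ k_p V_ov² = 0.5 × 1.82 × 1.17² = 1.24 mA.

Saturation; I_D = 1.24 mA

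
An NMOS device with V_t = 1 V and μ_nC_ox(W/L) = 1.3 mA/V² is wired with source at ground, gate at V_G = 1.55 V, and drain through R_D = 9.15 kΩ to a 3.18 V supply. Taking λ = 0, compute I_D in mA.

I_D = 0.197 mA

V_GS = V_G = 1.55 V, so V_ov = 1.55 − 1 = 0.55 V.
Assume saturation: I_D = ½ k_n V_ov² = 0.5 × 1.3 × 0.55² = 0.197 mA, giving V_DS = V_DD − I_D R_D = 3.18 − 0.197 × 9.15 = 1.38 V.
V_DS = 1.38 V ≥ V_ov = 0.55 V, confirming saturation.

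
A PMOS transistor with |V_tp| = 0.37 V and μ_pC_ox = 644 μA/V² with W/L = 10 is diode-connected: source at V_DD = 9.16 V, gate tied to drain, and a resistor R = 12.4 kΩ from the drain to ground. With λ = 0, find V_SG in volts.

V_SG = 0.827 V

With gate tied to drain, V_SG = V_SD ≥ V_SG − |V_tp|, so the device is in saturation.
k_p = μ_pC_ox · (W/L) = 6.44 mA/V².
KCL at the drain: ½ k_p (V_SG − |V_tp|)² = (V_DD − V_SG)/R.
Let x = V_SG − 0.37. Then 39.9 x² + x − 8.79 = 0, giving x = 0.457 V (positive root), so V_SG = 0.827 V.
I_D = (V_DD − V_SG)/R = (9.16 − 0.827) / 12.4 = 0.672 mA.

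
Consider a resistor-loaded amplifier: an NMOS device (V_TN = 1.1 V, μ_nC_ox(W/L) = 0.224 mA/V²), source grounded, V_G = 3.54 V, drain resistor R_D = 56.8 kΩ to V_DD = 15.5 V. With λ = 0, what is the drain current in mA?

I_D = 0.263 mA

V_GS = V_G = 3.54 V, so V_ov = 3.54 − 1.1 = 2.44 V.
Assume saturation: I_D = ½ k_n V_ov² = 0.5 × 0.224 × 2.44² = 0.667 mA, giving V_DS = V_DD − I_D R_D = 15.5 − 0.667 × 56.8 = -22.4 V.
But -22.4 V < V_ov = 2.44 V, so the device is actually in triode.
In triode I_D = k_n[V_ov V_DS − ½ V_DS²] and I_D = (V_DD − V_DS)/R_D. Equating: 6.36 V_DS² − 32.04 V_DS + 15.5 = 0, giving V_DS = 0.542 V (the root below V_ov).
I_D = (15.5 − 0.542) / 56.8 = 0.263 mA.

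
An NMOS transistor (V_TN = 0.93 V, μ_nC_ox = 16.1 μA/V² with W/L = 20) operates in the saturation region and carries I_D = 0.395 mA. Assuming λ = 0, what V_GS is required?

k_n = μ_nC_ox · (W/L) = 0.322 mA/V².
In saturation I_D = ½ k_n (V_GS − V_TN)², so V_GS − V_TN = √(2 I_D / k_n) = √(2 × 0.395 / 0.322) = 1.57 V.
V_GS = 0.93 + 1.57 = 2.5 V.

V_GS = 2.50 V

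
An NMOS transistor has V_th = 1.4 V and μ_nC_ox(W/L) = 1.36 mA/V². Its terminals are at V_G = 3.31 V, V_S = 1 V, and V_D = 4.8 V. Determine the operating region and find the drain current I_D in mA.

Saturation; I_D = 0.563 mA

V_GS = V_G − V_S = 3.31 − 1 = 2.31 V; V_DS = V_D − V_S = 4.8 − 1 = 3.8 V.
V_ov = V_GS − V_th = 2.31 − 1.4 = 0.91 V.
Since V_DS = 3.8 V ≥ V_ov = 0.91 V, the device is in saturation.
I_D = ½ k_n V_ov² = 0.5 × 1.36 × 0.91² = 0.563 mA.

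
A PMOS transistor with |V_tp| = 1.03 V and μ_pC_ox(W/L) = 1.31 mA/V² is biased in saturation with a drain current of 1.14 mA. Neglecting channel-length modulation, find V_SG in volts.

In saturation I_D = ½ k_p (V_SG − |V_tp|)², so V_SG − |V_tp| = √(2 I_D / k_p) = √(2 × 1.14 / 1.31) = 1.32 V.
V_SG = 1.03 + 1.32 = 2.35 V.

V_SG = 2.35 V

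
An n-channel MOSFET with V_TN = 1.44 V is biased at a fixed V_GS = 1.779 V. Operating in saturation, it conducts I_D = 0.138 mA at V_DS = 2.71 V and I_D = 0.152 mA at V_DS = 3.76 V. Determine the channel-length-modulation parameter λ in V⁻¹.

With V_GS fixed, I_D ∝ (1 + λ V_DS) in saturation, so I_D2/I_D1 = (1 + λ V_DS2)/(1 + λ V_DS1).
0.152/0.138 = 1.101 = (1 + 3.76 λ)/(1 + 2.71 λ).
Solving: λ (I_D1 V_DS2 − I_D2 V_DS1) = I_D2 − I_D1, so λ = (0.152 − 0.138) / (0.138 × 3.76 − 0.152 × 2.71) = 0.014 / 0.107 = 0.131 V⁻¹.

λ = 0.131 V⁻¹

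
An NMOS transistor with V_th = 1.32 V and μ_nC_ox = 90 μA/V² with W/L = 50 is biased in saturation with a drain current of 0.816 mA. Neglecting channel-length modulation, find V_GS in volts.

k_n = μ_nC_ox · (W/L) = 4.5 mA/V².
In saturation I_D = ½ k_n (V_GS − V_th)², so V_GS − V_th = √(2 I_D / k_n) = √(2 × 0.816 / 4.5) = 0.602 V.
V_GS = 1.32 + 0.602 = 1.92 V.

V_GS = 1.92 V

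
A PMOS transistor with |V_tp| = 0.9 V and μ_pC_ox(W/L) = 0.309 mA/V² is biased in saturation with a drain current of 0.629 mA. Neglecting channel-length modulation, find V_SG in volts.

V_SG = 2.92 V

In saturation I_D = ½ k_p (V_SG − |V_tp|)², so V_SG − |V_tp| = √(2 I_D / k_p) = √(2 × 0.629 / 0.309) = 2.02 V.
V_SG = 0.9 + 2.02 = 2.92 V.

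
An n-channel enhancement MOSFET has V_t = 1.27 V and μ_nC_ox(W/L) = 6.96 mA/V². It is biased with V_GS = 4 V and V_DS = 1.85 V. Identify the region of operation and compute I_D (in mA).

Triode; I_D = 23.2 mA

V_ov = V_GS − V_t = 4 − 1.27 = 2.73 V.
Since V_DS = 1.85 V < V_ov = 2.73 V, the device is in the triode region.
I_D = k_n [V_ov · V_DS − ½ V_DS²] = 6.96 × [2.73 × 1.85 − 0.5 × 1.85²] = 23.2 mA.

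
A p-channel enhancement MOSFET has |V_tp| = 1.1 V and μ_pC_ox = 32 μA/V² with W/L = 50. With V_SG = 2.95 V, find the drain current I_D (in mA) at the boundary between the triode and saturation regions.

At the boundary V_SD = V_ov = V_SG − |V_tp| = 2.95 − 1.1 = 1.85 V.
k_p = μ_pC_ox · (W/L) = 1.6 mA/V².
I_D = ½ k_p V_ov² = 0.5 × 1.6 × 1.85² = 2.74 mA.

I_D = 2.74 mA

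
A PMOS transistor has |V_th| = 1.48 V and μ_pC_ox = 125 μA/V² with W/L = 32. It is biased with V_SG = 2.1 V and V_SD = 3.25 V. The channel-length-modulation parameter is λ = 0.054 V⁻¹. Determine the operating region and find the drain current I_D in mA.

k_p = μ_pC_ox · (W/L) = 4 mA/V².
V_ov = V_SG − |V_th| = 2.1 − 1.48 = 0.62 V.
Since V_SD = 3.25 V ≥ V_ov = 0.62 V, the device is in saturation.
I_D = ½ k_p V_ov² (1 + λ V_SD) = 0.5 × 4 × 0.62² × (1 + 0.054 × 3.25) = 0.904 mA.

Saturation; I_D = 0.904 mA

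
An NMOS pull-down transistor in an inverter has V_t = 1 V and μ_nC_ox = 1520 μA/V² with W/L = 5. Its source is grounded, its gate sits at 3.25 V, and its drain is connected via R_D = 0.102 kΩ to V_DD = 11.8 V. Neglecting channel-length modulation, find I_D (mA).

I_D = 19.2 mA

V_GS = V_G = 3.25 V, so V_ov = 3.25 − 1 = 2.25 V.
k_n = μ_nC_ox · (W/L) = 7.6 mA/V².
Assume saturation: I_D = ½ k_n V_ov² = 0.5 × 7.6 × 2.25² = 19.2 mA, giving V_DS = V_DD − I_D R_D = 11.8 − 19.2 × 0.102 = 9.84 V.
V_DS = 9.84 V ≥ V_ov = 2.25 V, confirming saturation.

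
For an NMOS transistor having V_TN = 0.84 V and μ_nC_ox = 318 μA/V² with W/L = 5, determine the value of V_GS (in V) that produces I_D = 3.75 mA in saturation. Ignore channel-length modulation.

k_n = μ_nC_ox · (W/L) = 1.59 mA/V².
In saturation I_D = ½ k_n (V_GS − V_TN)², so V_GS − V_TN = √(2 I_D / k_n) = √(2 × 3.75 / 1.59) = 2.17 V.
V_GS = 0.84 + 2.17 = 3.01 V.

V_GS = 3.01 V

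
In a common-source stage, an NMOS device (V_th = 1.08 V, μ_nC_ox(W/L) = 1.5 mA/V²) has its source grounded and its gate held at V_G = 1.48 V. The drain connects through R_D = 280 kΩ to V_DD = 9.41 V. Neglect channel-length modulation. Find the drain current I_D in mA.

I_D = 0.0334 mA

V_GS = V_G = 1.48 V, so V_ov = 1.48 − 1.08 = 0.4 V.
Assume saturation: I_D = ½ k_n V_ov² = 0.5 × 1.5 × 0.4² = 0.12 mA, giving V_DS = V_DD − I_D R_D = 9.41 − 0.12 × 280 = -24.2 V.
But -24.2 V < V_ov = 0.4 V, so the device is actually in triode.
In triode I_D = k_n[V_ov V_DS − ½ V_DS²] and I_D = (V_DD − V_DS)/R_D. Equating: 210 V_DS² − 169 V_DS + 9.41 = 0, giving V_DS = 0.0602 V (the root below V_ov).
I_D = (9.41 − 0.0602) / 280 = 0.0334 mA.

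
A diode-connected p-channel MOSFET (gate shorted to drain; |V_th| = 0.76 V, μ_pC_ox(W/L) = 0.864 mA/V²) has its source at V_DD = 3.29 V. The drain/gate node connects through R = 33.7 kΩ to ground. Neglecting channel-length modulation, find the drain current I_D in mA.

I_D = 0.0637 mA

With gate tied to drain, V_SG = V_SD ≥ V_SG − |V_th|, so the device is in saturation.
KCL at the drain: ½ k_p (V_SG − |V_th|)² = (V_DD − V_SG)/R.
Let x = V_SG − 0.76. Then 14.6 x² + x − 2.53 = 0, giving x = 0.384 V (positive root), so V_SG = 1.14 V.
I_D = (V_DD − V_SG)/R = (3.29 − 1.14) / 33.7 = 0.0637 mA.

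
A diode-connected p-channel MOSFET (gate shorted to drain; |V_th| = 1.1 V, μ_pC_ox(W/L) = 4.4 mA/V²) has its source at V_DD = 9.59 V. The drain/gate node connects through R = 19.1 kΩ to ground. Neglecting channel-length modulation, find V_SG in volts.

With gate tied to drain, V_SG = V_SD ≥ V_SG − |V_th|, so the device is in saturation.
KCL at the drain: ½ k_p (V_SG − |V_th|)² = (V_DD − V_SG)/R.
Let x = V_SG − 1.1. Then 42 x² + x − 8.49 = 0, giving x = 0.438 V (positive root), so V_SG = 1.54 V.
I_D = (V_DD − V_SG)/R = (9.59 − 1.54) / 19.1 = 0.422 mA.

V_SG = 1.54 V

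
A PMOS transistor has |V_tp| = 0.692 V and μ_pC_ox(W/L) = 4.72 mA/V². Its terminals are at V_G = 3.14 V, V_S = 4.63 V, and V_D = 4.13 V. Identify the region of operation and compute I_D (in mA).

V_SG = V_S − V_G = 4.63 − 3.14 = 1.49 V; V_SD = V_S − V_D = 4.63 − 4.13 = 0.5 V.
V_ov = V_SG − |V_tp| = 1.49 − 0.692 = 0.798 V.
Since V_SD = 0.5 V < V_ov = 0.798 V, the device is in the triode region.
I_D = k_p [V_ov · V_SD − ½ V_SD²] = 4.72 × [0.798 × 0.5 − 0.5 × 0.5²] = 1.29 mA.

Triode; I_D = 1.29 mA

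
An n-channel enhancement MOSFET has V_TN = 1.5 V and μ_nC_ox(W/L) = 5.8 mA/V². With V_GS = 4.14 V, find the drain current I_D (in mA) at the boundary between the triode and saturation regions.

At the boundary V_DS = V_ov = V_GS − V_TN = 4.14 − 1.5 = 2.64 V.
I_D = ½ k_n V_ov² = 0.5 × 5.8 × 2.64² = 20.2 mA.

I_D = 20.2 mA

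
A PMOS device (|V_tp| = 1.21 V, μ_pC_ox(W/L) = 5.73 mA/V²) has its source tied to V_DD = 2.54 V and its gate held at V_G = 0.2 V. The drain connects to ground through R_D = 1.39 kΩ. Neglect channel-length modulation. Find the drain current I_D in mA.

V_SG = V_DD − V_G = 2.54 − 0.2 = 2.34 V, so V_ov = 2.34 − 1.21 = 1.13 V.
Assume saturation: I_D = ½ k_p V_ov² = 0.5 × 5.73 × 1.13² = 3.66 mA, giving V_SD = V_DD − I_D R_D = 2.54 − 3.66 × 1.39 = -2.55 V.
But -2.55 V < V_ov = 1.13 V, so the device is actually in triode.
In triode I_D = k_p[V_ov V_SD − ½ V_SD²] and I_D = (V_DD − V_SD)/R_D. Equating: 3.98 V_SD² − 10 V_SD + 2.54 = 0, giving V_SD = 0.287 V (the root below V_ov).
I_D = (2.54 − 0.287) / 1.39 = 1.62 mA.

I_D = 1.62 mA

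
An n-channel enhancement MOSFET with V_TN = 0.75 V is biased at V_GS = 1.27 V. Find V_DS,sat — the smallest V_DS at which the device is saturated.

The boundary between triode and saturation is V_DS = V_GS − V_TN = V_ov.
V_ov = 1.27 − 0.75 = 0.52 V.

V_DS,sat = 0.520 V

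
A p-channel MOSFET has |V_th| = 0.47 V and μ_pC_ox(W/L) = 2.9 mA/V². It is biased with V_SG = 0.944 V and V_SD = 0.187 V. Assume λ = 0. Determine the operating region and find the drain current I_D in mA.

V_ov = V_SG − |V_th| = 0.944 − 0.47 = 0.474 V.
Since V_SD = 0.187 V < V_ov = 0.474 V, the device is in the triode region.
I_D = k_p [V_ov · V_SD − ½ V_SD²] = 2.9 × [0.474 × 0.187 − 0.5 × 0.187²] = 0.206 mA.

Triode; I_D = 0.206 mA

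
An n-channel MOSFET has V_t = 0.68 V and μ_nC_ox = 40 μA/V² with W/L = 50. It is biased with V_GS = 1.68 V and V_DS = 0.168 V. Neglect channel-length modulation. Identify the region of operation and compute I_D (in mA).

k_n = μ_nC_ox · (W/L) = 2 mA/V².
V_ov = V_GS − V_t = 1.68 − 0.68 = 1 V.
Since V_DS = 0.168 V < V_ov = 1 V, the device is in the triode region.
I_D = k_n [V_ov · V_DS − ½ V_DS²] = 2 × [1 × 0.168 − 0.5 × 0.168²] = 0.308 mA.

Triode; I_D = 0.308 mA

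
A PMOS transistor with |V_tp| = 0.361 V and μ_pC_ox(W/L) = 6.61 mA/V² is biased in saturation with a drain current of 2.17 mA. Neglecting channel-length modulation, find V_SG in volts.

In saturation I_D = ½ k_p (V_SG − |V_tp|)², so V_SG − |V_tp| = √(2 I_D / k_p) = √(2 × 2.17 / 6.61) = 0.81 V.
V_SG = 0.361 + 0.81 = 1.17 V.

V_SG = 1.17 V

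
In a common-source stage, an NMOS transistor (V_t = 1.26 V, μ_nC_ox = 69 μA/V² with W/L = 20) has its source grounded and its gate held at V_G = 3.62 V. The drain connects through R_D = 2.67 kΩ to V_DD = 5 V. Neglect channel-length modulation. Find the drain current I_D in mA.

I_D = 1.66 mA

V_GS = V_G = 3.62 V, so V_ov = 3.62 − 1.26 = 2.36 V.
k_n = μ_nC_ox · (W/L) = 1.38 mA/V².
Assume saturation: I_D = ½ k_n V_ov² = 0.5 × 1.38 × 2.36² = 3.84 mA, giving V_DS = V_DD − I_D R_D = 5 − 3.84 × 2.67 = -5.26 V.
But -5.26 V < V_ov = 2.36 V, so the device is actually in triode.
In triode I_D = k_n[V_ov V_DS − ½ V_DS²] and I_D = (V_DD − V_DS)/R_D. Equating: 1.84 V_DS² − 9.696 V_DS + 5 = 0, giving V_DS = 0.58 V (the root below V_ov).
I_D = (5 − 0.58) / 2.67 = 1.66 mA.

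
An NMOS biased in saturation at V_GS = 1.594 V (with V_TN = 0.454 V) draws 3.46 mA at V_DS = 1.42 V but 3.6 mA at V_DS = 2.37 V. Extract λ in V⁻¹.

With V_GS fixed, I_D ∝ (1 + λ V_DS) in saturation, so I_D2/I_D1 = (1 + λ V_DS2)/(1 + λ V_DS1).
3.6/3.46 = 1.04 = (1 + 2.37 λ)/(1 + 1.42 λ).
Solving: λ (I_D1 V_DS2 − I_D2 V_DS1) = I_D2 − I_D1, so λ = (3.6 − 3.46) / (3.46 × 2.37 − 3.6 × 1.42) = 0.14 / 3.09 = 0.0453 V⁻¹.

λ = 0.0453 V⁻¹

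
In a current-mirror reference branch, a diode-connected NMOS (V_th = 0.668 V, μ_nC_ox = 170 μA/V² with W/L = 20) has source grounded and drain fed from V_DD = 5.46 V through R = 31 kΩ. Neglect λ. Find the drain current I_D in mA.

With gate tied to drain, V_GS = V_DS ≥ V_GS − V_th, so the device is in saturation.
k_n = μ_nC_ox · (W/L) = 3.4 mA/V².
KCL at the drain: ½ k_n (V_GS − V_th)² = (V_DD − V_GS)/R.
Let x = V_GS − 0.668. Then 52.7 x² + x − 4.792 = 0, giving x = 0.292 V (positive root), so V_GS = 0.96 V.
I_D = (V_DD − V_GS)/R = (5.46 − 0.96) / 31 = 0.145 mA.

I_D = 0.145 mA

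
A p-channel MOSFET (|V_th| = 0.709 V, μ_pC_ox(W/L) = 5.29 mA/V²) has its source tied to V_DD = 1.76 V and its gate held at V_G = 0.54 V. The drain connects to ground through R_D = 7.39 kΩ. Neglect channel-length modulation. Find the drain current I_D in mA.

I_D = 0.226 mA

V_SG = V_DD − V_G = 1.76 − 0.54 = 1.22 V, so V_ov = 1.22 − 0.709 = 0.511 V.
Assume saturation: I_D = ½ k_p V_ov² = 0.5 × 5.29 × 0.511² = 0.691 mA, giving V_SD = V_DD − I_D R_D = 1.76 − 0.691 × 7.39 = -3.34 V.
But -3.34 V < V_ov = 0.511 V, so the device is actually in triode.
In triode I_D = k_p[V_ov V_SD − ½ V_SD²] and I_D = (V_DD − V_SD)/R_D. Equating: 19.5 V_SD² − 20.98 V_SD + 1.76 = 0, giving V_SD = 0.0917 V (the root below V_ov).
I_D = (1.76 − 0.0917) / 7.39 = 0.226 mA.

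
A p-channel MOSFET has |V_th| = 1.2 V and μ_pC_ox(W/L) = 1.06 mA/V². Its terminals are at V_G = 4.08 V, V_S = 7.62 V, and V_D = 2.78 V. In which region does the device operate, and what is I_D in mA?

Saturation; I_D = 2.90 mA

V_SG = V_S − V_G = 7.62 − 4.08 = 3.54 V; V_SD = V_S − V_D = 7.62 − 2.78 = 4.84 V.
V_ov = V_SG − |V_th| = 3.54 − 1.2 = 2.34 V.
Since V_SD = 4.84 V ≥ V_ov = 2.34 V, the device is in saturation.
I_D = ½ k_p V_ov² = 0.5 × 1.06 × 2.34² = 2.9 mA.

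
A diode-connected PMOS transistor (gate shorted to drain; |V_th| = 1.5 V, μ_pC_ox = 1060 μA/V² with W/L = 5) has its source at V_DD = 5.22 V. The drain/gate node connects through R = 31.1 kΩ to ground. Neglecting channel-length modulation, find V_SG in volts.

With gate tied to drain, V_SG = V_SD ≥ V_SG − |V_th|, so the device is in saturation.
k_p = μ_pC_ox · (W/L) = 5.3 mA/V².
KCL at the drain: ½ k_p (V_SG − |V_th|)² = (V_DD − V_SG)/R.
Let x = V_SG − 1.5. Then 82.4 x² + x − 3.72 = 0, giving x = 0.206 V (positive root), so V_SG = 1.71 V.
I_D = (V_DD − V_SG)/R = (5.22 − 1.71) / 31.1 = 0.113 mA.

V_SG = 1.71 V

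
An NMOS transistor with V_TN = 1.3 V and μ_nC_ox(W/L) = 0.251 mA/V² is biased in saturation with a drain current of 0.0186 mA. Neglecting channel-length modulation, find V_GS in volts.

In saturation I_D = ½ k_n (V_GS − V_TN)², so V_GS − V_TN = √(2 I_D / k_n) = √(2 × 0.0186 / 0.251) = 0.385 V.
V_GS = 1.3 + 0.385 = 1.68 V.

V_GS = 1.68 V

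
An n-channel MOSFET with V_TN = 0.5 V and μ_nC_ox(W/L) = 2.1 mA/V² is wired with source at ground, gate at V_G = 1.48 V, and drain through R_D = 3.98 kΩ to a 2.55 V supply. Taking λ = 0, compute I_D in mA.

V_GS = V_G = 1.48 V, so V_ov = 1.48 − 0.5 = 0.98 V.
Assume saturation: I_D = ½ k_n V_ov² = 0.5 × 2.1 × 0.98² = 1.01 mA, giving V_DS = V_DD − I_D R_D = 2.55 − 1.01 × 3.98 = -1.46 V.
But -1.46 V < V_ov = 0.98 V, so the device is actually in triode.
In triode I_D = k_n[V_ov V_DS − ½ V_DS²] and I_D = (V_DD − V_DS)/R_D. Equating: 4.18 V_DS² − 9.191 V_DS + 2.55 = 0, giving V_DS = 0.326 V (the root below V_ov).
I_D = (2.55 − 0.326) / 3.98 = 0.559 mA.

I_D = 0.559 mA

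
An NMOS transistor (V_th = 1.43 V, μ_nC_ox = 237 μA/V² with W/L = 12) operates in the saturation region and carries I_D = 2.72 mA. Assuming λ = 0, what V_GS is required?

V_GS = 2.81 V

k_n = μ_nC_ox · (W/L) = 2.844 mA/V².
In saturation I_D = ½ k_n (V_GS − V_th)², so V_GS − V_th = √(2 I_D / k_n) = √(2 × 2.72 / 2.844) = 1.38 V.
V_GS = 1.43 + 1.38 = 2.81 V.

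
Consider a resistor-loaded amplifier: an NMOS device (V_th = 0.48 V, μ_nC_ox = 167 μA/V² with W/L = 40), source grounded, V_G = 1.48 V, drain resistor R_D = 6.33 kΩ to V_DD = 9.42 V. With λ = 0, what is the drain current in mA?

I_D = 1.45 mA

V_GS = V_G = 1.48 V, so V_ov = 1.48 − 0.48 = 1 V.
k_n = μ_nC_ox · (W/L) = 6.68 mA/V².
Assume saturation: I_D = ½ k_n V_ov² = 0.5 × 6.68 × 1² = 3.34 mA, giving V_DS = V_DD − I_D R_D = 9.42 − 3.34 × 6.33 = -11.7 V.
But -11.7 V < V_ov = 1 V, so the device is actually in triode.
In triode I_D = k_n[V_ov V_DS − ½ V_DS²] and I_D = (V_DD − V_DS)/R_D. Equating: 21.1 V_DS² − 43.28 V_DS + 9.42 = 0, giving V_DS = 0.248 V (the root below V_ov).
I_D = (9.42 − 0.248) / 6.33 = 1.45 mA.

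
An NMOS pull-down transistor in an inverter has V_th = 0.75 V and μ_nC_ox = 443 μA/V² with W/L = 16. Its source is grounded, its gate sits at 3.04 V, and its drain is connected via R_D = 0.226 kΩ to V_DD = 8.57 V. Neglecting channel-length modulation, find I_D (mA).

V_GS = V_G = 3.04 V, so V_ov = 3.04 − 0.75 = 2.29 V.
k_n = μ_nC_ox · (W/L) = 7.088 mA/V².
Assume saturation: I_D = ½ k_n V_ov² = 0.5 × 7.088 × 2.29² = 18.6 mA, giving V_DS = V_DD − I_D R_D = 8.57 − 18.6 × 0.226 = 4.37 V.
V_DS = 4.37 V ≥ V_ov = 2.29 V, confirming saturation.

I_D = 18.6 mA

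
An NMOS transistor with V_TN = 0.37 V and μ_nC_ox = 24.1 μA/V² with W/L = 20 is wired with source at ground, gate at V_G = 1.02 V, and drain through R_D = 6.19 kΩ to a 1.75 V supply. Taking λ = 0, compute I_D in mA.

I_D = 0.102 mA

V_GS = V_G = 1.02 V, so V_ov = 1.02 − 0.37 = 0.65 V.
k_n = μ_nC_ox · (W/L) = 0.482 mA/V².
Assume saturation: I_D = ½ k_n V_ov² = 0.5 × 0.482 × 0.65² = 0.102 mA, giving V_DS = V_DD − I_D R_D = 1.75 − 0.102 × 6.19 = 1.12 V.
V_DS = 1.12 V ≥ V_ov = 0.65 V, confirming saturation.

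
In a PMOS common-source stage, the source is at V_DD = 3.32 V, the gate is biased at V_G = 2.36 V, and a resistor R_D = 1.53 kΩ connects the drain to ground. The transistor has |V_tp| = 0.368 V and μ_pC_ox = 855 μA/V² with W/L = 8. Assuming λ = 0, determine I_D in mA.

I_D = 1.20 mA

V_SG = V_DD − V_G = 3.32 − 2.36 = 0.96 V, so V_ov = 0.96 − 0.368 = 0.592 V.
k_p = μ_pC_ox · (W/L) = 6.84 mA/V².
Assume saturation: I_D = ½ k_p V_ov² = 0.5 × 6.84 × 0.592² = 1.2 mA, giving V_SD = V_DD − I_D R_D = 3.32 − 1.2 × 1.53 = 1.49 V.
V_SD = 1.49 V ≥ V_ov = 0.592 V, confirming saturation.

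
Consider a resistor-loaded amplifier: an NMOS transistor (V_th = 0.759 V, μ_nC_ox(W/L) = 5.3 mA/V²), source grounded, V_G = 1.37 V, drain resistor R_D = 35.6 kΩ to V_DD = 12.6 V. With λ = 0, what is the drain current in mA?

I_D = 0.351 mA

V_GS = V_G = 1.37 V, so V_ov = 1.37 − 0.759 = 0.611 V.
Assume saturation: I_D = ½ k_n V_ov² = 0.5 × 5.3 × 0.611² = 0.989 mA, giving V_DS = V_DD − I_D R_D = 12.6 − 0.989 × 35.6 = -22.6 V.
But -22.6 V < V_ov = 0.611 V, so the device is actually in triode.
In triode I_D = k_n[V_ov V_DS − ½ V_DS²] and I_D = (V_DD − V_DS)/R_D. Equating: 94.3 V_DS² − 116.3 V_DS + 12.6 = 0, giving V_DS = 0.12 V (the root below V_ov).
I_D = (12.6 − 0.12) / 35.6 = 0.351 mA.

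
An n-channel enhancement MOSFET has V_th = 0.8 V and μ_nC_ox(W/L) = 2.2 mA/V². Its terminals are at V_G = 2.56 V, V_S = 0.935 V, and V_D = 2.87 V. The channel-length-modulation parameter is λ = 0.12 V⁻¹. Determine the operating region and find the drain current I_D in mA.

V_GS = V_G − V_S = 2.56 − 0.935 = 1.62 V; V_DS = V_D − V_S = 2.87 − 0.935 = 1.94 V.
V_ov = V_GS − V_th = 1.62 − 0.8 = 0.825 V.
Since V_DS = 1.94 V ≥ V_ov = 0.825 V, the device is in saturation.
I_D = ½ k_n V_ov² (1 + λ V_DS) = 0.5 × 2.2 × 0.825² × (1 + 0.12 × 1.94) = 0.923 mA.

Saturation; I_D = 0.923 mA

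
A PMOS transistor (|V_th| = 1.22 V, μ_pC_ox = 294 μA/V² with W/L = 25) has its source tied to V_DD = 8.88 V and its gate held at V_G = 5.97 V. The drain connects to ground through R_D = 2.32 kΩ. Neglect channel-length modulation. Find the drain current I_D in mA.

V_SG = V_DD − V_G = 8.88 − 5.97 = 2.91 V, so V_ov = 2.91 − 1.22 = 1.69 V.
k_p = μ_pC_ox · (W/L) = 7.35 mA/V².
Assume saturation: I_D = ½ k_p V_ov² = 0.5 × 7.35 × 1.69² = 10.5 mA, giving V_SD = V_DD − I_D R_D = 8.88 − 10.5 × 2.32 = -15.5 V.
But -15.5 V < V_ov = 1.69 V, so the device is actually in triode.
In triode I_D = k_p[V_ov V_SD − ½ V_SD²] and I_D = (V_DD − V_SD)/R_D. Equating: 8.53 V_SD² − 29.82 V_SD + 8.88 = 0, giving V_SD = 0.329 V (the root below V_ov).
I_D = (8.88 − 0.329) / 2.32 = 3.69 mA.

I_D = 3.69 mA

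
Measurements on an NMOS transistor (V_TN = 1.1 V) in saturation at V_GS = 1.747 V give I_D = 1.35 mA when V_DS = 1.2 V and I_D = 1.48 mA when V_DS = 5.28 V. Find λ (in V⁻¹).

λ = 0.0243 V⁻¹

With V_GS fixed, I_D ∝ (1 + λ V_DS) in saturation, so I_D2/I_D1 = (1 + λ V_DS2)/(1 + λ V_DS1).
1.48/1.35 = 1.096 = (1 + 5.28 λ)/(1 + 1.2 λ).
Solving: λ (I_D1 V_DS2 − I_D2 V_DS1) = I_D2 − I_D1, so λ = (1.48 − 1.35) / (1.35 × 5.28 − 1.48 × 1.2) = 0.13 / 5.35 = 0.0243 V⁻¹.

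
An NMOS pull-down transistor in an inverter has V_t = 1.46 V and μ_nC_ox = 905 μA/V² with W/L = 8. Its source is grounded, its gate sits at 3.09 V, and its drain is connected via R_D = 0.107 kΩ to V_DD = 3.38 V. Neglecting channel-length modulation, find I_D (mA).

I_D = 9.62 mA

V_GS = V_G = 3.09 V, so V_ov = 3.09 − 1.46 = 1.63 V.
k_n = μ_nC_ox · (W/L) = 7.24 mA/V².
Assume saturation: I_D = ½ k_n V_ov² = 0.5 × 7.24 × 1.63² = 9.62 mA, giving V_DS = V_DD − I_D R_D = 3.38 − 9.62 × 0.107 = 2.35 V.
V_DS = 2.35 V ≥ V_ov = 1.63 V, confirming saturation.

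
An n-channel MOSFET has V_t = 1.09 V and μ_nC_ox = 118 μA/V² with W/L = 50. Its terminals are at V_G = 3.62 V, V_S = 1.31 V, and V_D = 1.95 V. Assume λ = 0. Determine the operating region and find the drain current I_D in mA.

V_GS = V_G − V_S = 3.62 − 1.31 = 2.31 V; V_DS = V_D − V_S = 1.95 − 1.31 = 0.64 V.
k_n = μ_nC_ox · (W/L) = 5.9 mA/V².
V_ov = V_GS − V_t = 2.31 − 1.09 = 1.22 V.
Since V_DS = 0.64 V < V_ov = 1.22 V, the device is in the triode region.
I_D = k_n [V_ov · V_DS − ½ V_DS²] = 5.9 × [1.22 × 0.64 − 0.5 × 0.64²] = 3.4 mA.

Triode; I_D = 3.40 mA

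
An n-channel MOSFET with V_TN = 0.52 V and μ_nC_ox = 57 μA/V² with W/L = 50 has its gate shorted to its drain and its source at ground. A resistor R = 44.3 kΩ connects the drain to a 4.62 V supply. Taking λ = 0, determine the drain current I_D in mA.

With gate tied to drain, V_GS = V_DS ≥ V_GS − V_TN, so the device is in saturation.
k_n = μ_nC_ox · (W/L) = 2.85 mA/V².
KCL at the drain: ½ k_n (V_GS − V_TN)² = (V_DD − V_GS)/R.
Let x = V_GS − 0.52. Then 63.1 x² + x − 4.1 = 0, giving x = 0.247 V (positive root), so V_GS = 0.767 V.
I_D = (V_DD − V_GS)/R = (4.62 − 0.767) / 44.3 = 0.087 mA.

I_D = 0.0870 mA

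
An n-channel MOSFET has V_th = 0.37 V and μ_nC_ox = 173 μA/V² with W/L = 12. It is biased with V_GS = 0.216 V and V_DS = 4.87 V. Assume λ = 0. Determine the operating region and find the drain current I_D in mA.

V_GS = 0.216 V < V_th = 0.37 V, so the transistor is in cutoff.

Cutoff; I_D = 0 mA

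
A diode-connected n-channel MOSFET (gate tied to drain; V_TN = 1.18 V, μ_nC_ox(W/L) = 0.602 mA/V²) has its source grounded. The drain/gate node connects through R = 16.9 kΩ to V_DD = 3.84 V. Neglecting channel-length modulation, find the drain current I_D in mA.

I_D = 0.120 mA

With gate tied to drain, V_GS = V_DS ≥ V_GS − V_TN, so the device is in saturation.
KCL at the drain: ½ k_n (V_GS − V_TN)² = (V_DD − V_GS)/R.
Let x = V_GS − 1.18. Then 5.09 x² + x − 2.66 = 0, giving x = 0.631 V (positive root), so V_GS = 1.81 V.
I_D = (V_DD − V_GS)/R = (3.84 − 1.81) / 16.9 = 0.12 mA.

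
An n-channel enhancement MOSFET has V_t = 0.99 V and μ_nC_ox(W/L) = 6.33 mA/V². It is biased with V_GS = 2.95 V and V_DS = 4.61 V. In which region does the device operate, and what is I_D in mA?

Saturation; I_D = 12.2 mA

V_ov = V_GS − V_t = 2.95 − 0.99 = 1.96 V.
Since V_DS = 4.61 V ≥ V_ov = 1.96 V, the device is in saturation.
I_D = ½ k_n V_ov² = 0.5 × 6.33 × 1.96² = 12.2 mA.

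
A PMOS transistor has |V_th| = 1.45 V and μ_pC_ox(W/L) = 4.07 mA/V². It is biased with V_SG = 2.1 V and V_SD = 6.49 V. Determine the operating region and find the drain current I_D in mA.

V_ov = V_SG − |V_th| = 2.1 − 1.45 = 0.65 V.
Since V_SD = 6.49 V ≥ V_ov = 0.65 V, the device is in saturation.
I_D = ½ k_p V_ov² = 0.5 × 4.07 × 0.65² = 0.86 mA.

Saturation; I_D = 0.860 mA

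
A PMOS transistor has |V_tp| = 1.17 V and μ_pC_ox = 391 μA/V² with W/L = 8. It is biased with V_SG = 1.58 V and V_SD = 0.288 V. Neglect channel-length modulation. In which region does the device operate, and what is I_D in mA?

Triode; I_D = 0.240 mA

k_p = μ_pC_ox · (W/L) = 3.128 mA/V².
V_ov = V_SG − |V_tp| = 1.58 − 1.17 = 0.41 V.
Since V_SD = 0.288 V < V_ov = 0.41 V, the device is in the triode region.
I_D = k_p [V_ov · V_SD − ½ V_SD²] = 3.128 × [0.41 × 0.288 − 0.5 × 0.288²] = 0.24 mA.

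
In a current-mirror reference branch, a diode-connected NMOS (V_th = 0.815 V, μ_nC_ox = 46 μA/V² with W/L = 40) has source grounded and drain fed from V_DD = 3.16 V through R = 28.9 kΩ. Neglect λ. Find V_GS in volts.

With gate tied to drain, V_GS = V_DS ≥ V_GS − V_th, so the device is in saturation.
k_n = μ_nC_ox · (W/L) = 1.84 mA/V².
KCL at the drain: ½ k_n (V_GS − V_th)² = (V_DD − V_GS)/R.
Let x = V_GS − 0.815. Then 26.6 x² + x − 2.345 = 0, giving x = 0.279 V (positive root), so V_GS = 1.09 V.
I_D = (V_DD − V_GS)/R = (3.16 − 1.09) / 28.9 = 0.0715 mA.

V_GS = 1.09 V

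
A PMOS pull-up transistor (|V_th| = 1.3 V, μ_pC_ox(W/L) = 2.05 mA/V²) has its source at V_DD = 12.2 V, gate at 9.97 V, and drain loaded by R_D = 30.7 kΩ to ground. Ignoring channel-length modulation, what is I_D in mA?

V_SG = V_DD − V_G = 12.2 − 9.97 = 2.23 V, so V_ov = 2.23 − 1.3 = 0.93 V.
Assume saturation: I_D = ½ k_p V_ov² = 0.5 × 2.05 × 0.93² = 0.887 mA, giving V_SD = V_DD − I_D R_D = 12.2 − 0.887 × 30.7 = -15 V.
But -15 V < V_ov = 0.93 V, so the device is actually in triode.
In triode I_D = k_p[V_ov V_SD − ½ V_SD²] and I_D = (V_DD − V_SD)/R_D. Equating: 31.5 V_SD² − 59.53 V_SD + 12.2 = 0, giving V_SD = 0.234 V (the root below V_ov).
I_D = (12.2 − 0.234) / 30.7 = 0.39 mA.

I_D = 0.390 mA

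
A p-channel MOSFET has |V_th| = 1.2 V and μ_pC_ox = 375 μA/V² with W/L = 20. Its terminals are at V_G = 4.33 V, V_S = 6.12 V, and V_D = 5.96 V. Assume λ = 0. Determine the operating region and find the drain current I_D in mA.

Triode; I_D = 0.612 mA

V_SG = V_S − V_G = 6.12 − 4.33 = 1.79 V; V_SD = V_S − V_D = 6.12 − 5.96 = 0.16 V.
k_p = μ_pC_ox · (W/L) = 7.5 mA/V².
V_ov = V_SG − |V_th| = 1.79 − 1.2 = 0.59 V.
Since V_SD = 0.16 V < V_ov = 0.59 V, the device is in the triode region.
I_D = k_p [V_ov · V_SD − ½ V_SD²] = 7.5 × [0.59 × 0.16 − 0.5 × 0.16²] = 0.612 mA.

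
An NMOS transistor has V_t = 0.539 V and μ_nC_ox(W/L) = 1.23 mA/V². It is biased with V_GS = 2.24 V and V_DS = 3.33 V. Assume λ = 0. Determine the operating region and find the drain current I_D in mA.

Saturation; I_D = 1.78 mA

V_ov = V_GS − V_t = 2.24 − 0.539 = 1.7 V.
Since V_DS = 3.33 V ≥ V_ov = 1.7 V, the device is in saturation.
I_D = ½ k_n V_ov² = 0.5 × 1.23 × 1.7² = 1.78 mA.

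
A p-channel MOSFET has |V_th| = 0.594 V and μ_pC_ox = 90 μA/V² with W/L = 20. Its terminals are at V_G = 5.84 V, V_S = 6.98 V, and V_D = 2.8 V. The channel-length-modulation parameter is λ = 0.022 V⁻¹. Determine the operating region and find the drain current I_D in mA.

V_SG = V_S − V_G = 6.98 − 5.84 = 1.14 V; V_SD = V_S − V_D = 6.98 − 2.8 = 4.18 V.
k_p = μ_pC_ox · (W/L) = 1.8 mA/V².
V_ov = V_SG − |V_th| = 1.14 − 0.594 = 0.546 V.
Since V_SD = 4.18 V ≥ V_ov = 0.546 V, the device is in saturation.
I_D = ½ k_p V_ov² (1 + λ V_SD) = 0.5 × 1.8 × 0.546² × (1 + 0.022 × 4.18) = 0.293 mA.

Saturation; I_D = 0.293 mA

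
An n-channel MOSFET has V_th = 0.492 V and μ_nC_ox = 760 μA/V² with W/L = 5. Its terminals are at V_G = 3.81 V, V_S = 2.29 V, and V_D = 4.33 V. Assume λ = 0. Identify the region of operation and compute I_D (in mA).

V_GS = V_G − V_S = 3.81 − 2.29 = 1.52 V; V_DS = V_D − V_S = 4.33 − 2.29 = 2.04 V.
k_n = μ_nC_ox · (W/L) = 3.8 mA/V².
V_ov = V_GS − V_th = 1.52 − 0.492 = 1.03 V.
Since V_DS = 2.04 V ≥ V_ov = 1.03 V, the device is in saturation.
I_D = ½ k_n V_ov² = 0.5 × 3.8 × 1.03² = 2.01 mA.

Saturation; I_D = 2.01 mA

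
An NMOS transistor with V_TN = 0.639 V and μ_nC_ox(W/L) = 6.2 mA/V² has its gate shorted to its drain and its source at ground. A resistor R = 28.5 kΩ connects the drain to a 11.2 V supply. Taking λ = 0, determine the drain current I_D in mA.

With gate tied to drain, V_GS = V_DS ≥ V_GS − V_TN, so the device is in saturation.
KCL at the drain: ½ k_n (V_GS − V_TN)² = (V_DD − V_GS)/R.
Let x = V_GS − 0.639. Then 88.4 x² + x − 10.56 = 0, giving x = 0.34 V (positive root), so V_GS = 0.979 V.
I_D = (V_DD − V_GS)/R = (11.2 − 0.979) / 28.5 = 0.359 mA.

I_D = 0.359 mA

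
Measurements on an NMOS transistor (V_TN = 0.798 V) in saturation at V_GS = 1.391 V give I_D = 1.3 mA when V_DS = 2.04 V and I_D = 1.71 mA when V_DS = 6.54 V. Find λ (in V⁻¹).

With V_GS fixed, I_D ∝ (1 + λ V_DS) in saturation, so I_D2/I_D1 = (1 + λ V_DS2)/(1 + λ V_DS1).
1.71/1.3 = 1.315 = (1 + 6.54 λ)/(1 + 2.04 λ).
Solving: λ (I_D1 V_DS2 − I_D2 V_DS1) = I_D2 − I_D1, so λ = (1.71 − 1.3) / (1.3 × 6.54 − 1.71 × 2.04) = 0.41 / 5.01 = 0.0818 V⁻¹.

λ = 0.0818 V⁻¹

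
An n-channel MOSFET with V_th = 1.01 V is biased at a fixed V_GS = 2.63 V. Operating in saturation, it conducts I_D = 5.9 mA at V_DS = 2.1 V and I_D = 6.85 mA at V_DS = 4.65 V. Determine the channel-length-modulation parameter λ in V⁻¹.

λ = 0.0728 V⁻¹

With V_GS fixed, I_D ∝ (1 + λ V_DS) in saturation, so I_D2/I_D1 = (1 + λ V_DS2)/(1 + λ V_DS1).
6.85/5.9 = 1.161 = (1 + 4.65 λ)/(1 + 2.1 λ).
Solving: λ (I_D1 V_DS2 − I_D2 V_DS1) = I_D2 − I_D1, so λ = (6.85 − 5.9) / (5.9 × 4.65 − 6.85 × 2.1) = 0.95 / 13.1 = 0.0728 V⁻¹.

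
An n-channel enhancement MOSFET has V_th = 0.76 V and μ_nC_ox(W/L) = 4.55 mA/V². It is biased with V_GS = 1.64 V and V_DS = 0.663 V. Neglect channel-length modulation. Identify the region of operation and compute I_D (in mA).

Triode; I_D = 1.65 mA

V_ov = V_GS − V_th = 1.64 − 0.76 = 0.88 V.
Since V_DS = 0.663 V < V_ov = 0.88 V, the device is in the triode region.
I_D = k_n [V_ov · V_DS − ½ V_DS²] = 4.55 × [0.88 × 0.663 − 0.5 × 0.663²] = 1.65 mA.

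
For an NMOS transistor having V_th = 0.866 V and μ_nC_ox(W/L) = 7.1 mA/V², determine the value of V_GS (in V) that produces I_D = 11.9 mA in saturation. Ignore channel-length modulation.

V_GS = 2.70 V

In saturation I_D = ½ k_n (V_GS − V_th)², so V_GS − V_th = √(2 I_D / k_n) = √(2 × 11.9 / 7.1) = 1.83 V.
V_GS = 0.866 + 1.83 = 2.7 V.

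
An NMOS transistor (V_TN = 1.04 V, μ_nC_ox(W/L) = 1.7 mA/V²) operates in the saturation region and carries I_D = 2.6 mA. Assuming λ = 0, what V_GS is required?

In saturation I_D = ½ k_n (V_GS − V_TN)², so V_GS − V_TN = √(2 I_D / k_n) = √(2 × 2.6 / 1.7) = 1.75 V.
V_GS = 1.04 + 1.75 = 2.79 V.

V_GS = 2.79 V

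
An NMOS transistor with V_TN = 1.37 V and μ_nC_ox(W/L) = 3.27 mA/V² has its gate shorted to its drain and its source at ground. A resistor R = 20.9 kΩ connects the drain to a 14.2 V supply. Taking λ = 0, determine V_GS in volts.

With gate tied to drain, V_GS = V_DS ≥ V_GS − V_TN, so the device is in saturation.
KCL at the drain: ½ k_n (V_GS − V_TN)² = (V_DD − V_GS)/R.
Let x = V_GS − 1.37. Then 34.2 x² + x − 12.83 = 0, giving x = 0.598 V (positive root), so V_GS = 1.97 V.
I_D = (V_DD − V_GS)/R = (14.2 − 1.97) / 20.9 = 0.585 mA.

V_GS = 1.97 V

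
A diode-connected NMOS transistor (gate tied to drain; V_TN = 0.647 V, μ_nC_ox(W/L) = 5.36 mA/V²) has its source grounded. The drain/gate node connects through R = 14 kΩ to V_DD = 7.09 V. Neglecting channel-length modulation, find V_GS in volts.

With gate tied to drain, V_GS = V_DS ≥ V_GS − V_TN, so the device is in saturation.
KCL at the drain: ½ k_n (V_GS − V_TN)² = (V_DD − V_GS)/R.
Let x = V_GS − 0.647. Then 37.5 x² + x − 6.443 = 0, giving x = 0.401 V (positive root), so V_GS = 1.05 V.
I_D = (V_DD − V_GS)/R = (7.09 − 1.05) / 14 = 0.432 mA.

V_GS = 1.05 V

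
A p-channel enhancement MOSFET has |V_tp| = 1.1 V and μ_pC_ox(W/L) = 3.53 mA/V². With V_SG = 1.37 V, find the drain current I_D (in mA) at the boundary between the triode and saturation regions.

At the boundary V_SD = V_ov = V_SG − |V_tp| = 1.37 − 1.1 = 0.27 V.
I_D = ½ k_p V_ov² = 0.5 × 3.53 × 0.27² = 0.129 mA.

I_D = 0.129 mA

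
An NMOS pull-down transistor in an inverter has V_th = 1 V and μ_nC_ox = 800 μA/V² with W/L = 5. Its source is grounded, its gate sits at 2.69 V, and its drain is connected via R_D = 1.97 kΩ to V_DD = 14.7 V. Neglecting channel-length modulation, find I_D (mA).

I_D = 5.71 mA

V_GS = V_G = 2.69 V, so V_ov = 2.69 − 1 = 1.69 V.
k_n = μ_nC_ox · (W/L) = 4 mA/V².
Assume saturation: I_D = ½ k_n V_ov² = 0.5 × 4 × 1.69² = 5.71 mA, giving V_DS = V_DD − I_D R_D = 14.7 − 5.71 × 1.97 = 3.45 V.
V_DS = 3.45 V ≥ V_ov = 1.69 V, confirming saturation.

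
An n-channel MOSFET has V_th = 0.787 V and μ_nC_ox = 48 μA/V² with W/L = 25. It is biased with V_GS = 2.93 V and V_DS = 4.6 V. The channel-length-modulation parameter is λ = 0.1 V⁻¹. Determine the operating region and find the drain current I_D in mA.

k_n = μ_nC_ox · (W/L) = 1.2 mA/V².
V_ov = V_GS − V_th = 2.93 − 0.787 = 2.14 V.
Since V_DS = 4.6 V ≥ V_ov = 2.14 V, the device is in saturation.
I_D = ½ k_n V_ov² (1 + λ V_DS) = 0.5 × 1.2 × 2.14² × (1 + 0.1 × 4.6) = 4.02 mA.

Saturation; I_D = 4.02 mA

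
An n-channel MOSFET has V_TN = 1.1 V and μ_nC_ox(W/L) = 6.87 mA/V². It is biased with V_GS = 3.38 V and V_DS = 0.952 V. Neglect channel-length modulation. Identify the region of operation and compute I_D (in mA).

V_ov = V_GS − V_TN = 3.38 − 1.1 = 2.28 V.
Since V_DS = 0.952 V < V_ov = 2.28 V, the device is in the triode region.
I_D = k_n [V_ov · V_DS − ½ V_DS²] = 6.87 × [2.28 × 0.952 − 0.5 × 0.952²] = 11.8 mA.

Triode; I_D = 11.8 mA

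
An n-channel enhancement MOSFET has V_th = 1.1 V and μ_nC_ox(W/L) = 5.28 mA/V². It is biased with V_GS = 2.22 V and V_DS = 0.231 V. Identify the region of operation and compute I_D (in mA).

V_ov = V_GS − V_th = 2.22 − 1.1 = 1.12 V.
Since V_DS = 0.231 V < V_ov = 1.12 V, the device is in the triode region.
I_D = k_n [V_ov · V_DS − ½ V_DS²] = 5.28 × [1.12 × 0.231 − 0.5 × 0.231²] = 1.23 mA.

Triode; I_D = 1.23 mA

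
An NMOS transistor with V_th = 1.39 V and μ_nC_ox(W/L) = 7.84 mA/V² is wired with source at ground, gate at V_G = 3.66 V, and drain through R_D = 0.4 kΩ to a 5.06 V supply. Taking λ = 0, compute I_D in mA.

V_GS = V_G = 3.66 V, so V_ov = 3.66 − 1.39 = 2.27 V.
Assume saturation: I_D = ½ k_n V_ov² = 0.5 × 7.84 × 2.27² = 20.2 mA, giving V_DS = V_DD − I_D R_D = 5.06 − 20.2 × 0.4 = -3.02 V.
But -3.02 V < V_ov = 2.27 V, so the device is actually in triode.
In triode I_D = k_n[V_ov V_DS − ½ V_DS²] and I_D = (V_DD − V_DS)/R_D. Equating: 1.57 V_DS² − 8.119 V_DS + 5.06 = 0, giving V_DS = 0.725 V (the root below V_ov).
I_D = (5.06 − 0.725) / 0.4 = 10.8 mA.

I_D = 10.8 mA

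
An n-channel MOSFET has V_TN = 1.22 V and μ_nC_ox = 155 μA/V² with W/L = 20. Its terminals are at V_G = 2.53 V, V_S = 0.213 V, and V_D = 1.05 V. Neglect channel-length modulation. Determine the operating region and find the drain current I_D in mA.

Triode; I_D = 1.76 mA

V_GS = V_G − V_S = 2.53 − 0.213 = 2.32 V; V_DS = V_D − V_S = 1.05 − 0.213 = 0.837 V.
k_n = μ_nC_ox · (W/L) = 3.1 mA/V².
V_ov = V_GS − V_TN = 2.32 − 1.22 = 1.1 V.
Since V_DS = 0.837 V < V_ov = 1.1 V, the device is in the triode region.
I_D = k_n [V_ov · V_DS − ½ V_DS²] = 3.1 × [1.1 × 0.837 − 0.5 × 0.837²] = 1.76 mA.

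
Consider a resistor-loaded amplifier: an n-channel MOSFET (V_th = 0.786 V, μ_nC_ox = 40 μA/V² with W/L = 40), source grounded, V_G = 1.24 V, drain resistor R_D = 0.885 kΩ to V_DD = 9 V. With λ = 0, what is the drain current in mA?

V_GS = V_G = 1.24 V, so V_ov = 1.24 − 0.786 = 0.454 V.
k_n = μ_nC_ox · (W/L) = 1.6 mA/V².
Assume saturation: I_D = ½ k_n V_ov² = 0.5 × 1.6 × 0.454² = 0.165 mA, giving V_DS = V_DD − I_D R_D = 9 − 0.165 × 0.885 = 8.85 V.
V_DS = 8.85 V ≥ V_ov = 0.454 V, confirming saturation.

I_D = 0.165 mA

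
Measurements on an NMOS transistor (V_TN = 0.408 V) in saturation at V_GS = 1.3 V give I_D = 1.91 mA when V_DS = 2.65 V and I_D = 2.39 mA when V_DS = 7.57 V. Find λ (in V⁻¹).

With V_GS fixed, I_D ∝ (1 + λ V_DS) in saturation, so I_D2/I_D1 = (1 + λ V_DS2)/(1 + λ V_DS1).
2.39/1.91 = 1.251 = (1 + 7.57 λ)/(1 + 2.65 λ).
Solving: λ (I_D1 V_DS2 − I_D2 V_DS1) = I_D2 − I_D1, so λ = (2.39 − 1.91) / (1.91 × 7.57 − 2.39 × 2.65) = 0.48 / 8.13 = 0.0591 V⁻¹.

λ = 0.0591 V⁻¹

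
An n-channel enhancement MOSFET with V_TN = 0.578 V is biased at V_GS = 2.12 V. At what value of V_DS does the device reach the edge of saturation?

The boundary between triode and saturation is V_DS = V_GS − V_TN = V_ov.
V_ov = 2.12 − 0.578 = 1.54 V.

V_DS,sat = 1.54 V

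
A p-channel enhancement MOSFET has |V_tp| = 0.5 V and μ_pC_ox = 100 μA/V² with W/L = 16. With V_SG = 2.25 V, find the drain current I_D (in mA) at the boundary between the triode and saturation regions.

At the boundary V_SD = V_ov = V_SG − |V_tp| = 2.25 − 0.5 = 1.75 V.
k_p = μ_pC_ox · (W/L) = 1.6 mA/V².
I_D = ½ k_p V_ov² = 0.5 × 1.6 × 1.75² = 2.45 mA.

I_D = 2.45 mA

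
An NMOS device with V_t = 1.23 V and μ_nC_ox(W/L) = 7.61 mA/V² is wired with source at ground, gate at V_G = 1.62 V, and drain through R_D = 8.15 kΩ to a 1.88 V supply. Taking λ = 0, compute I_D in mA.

V_GS = V_G = 1.62 V, so V_ov = 1.62 − 1.23 = 0.39 V.
Assume saturation: I_D = ½ k_n V_ov² = 0.5 × 7.61 × 0.39² = 0.579 mA, giving V_DS = V_DD − I_D R_D = 1.88 − 0.579 × 8.15 = -2.84 V.
But -2.84 V < V_ov = 0.39 V, so the device is actually in triode.
In triode I_D = k_n[V_ov V_DS − ½ V_DS²] and I_D = (V_DD − V_DS)/R_D. Equating: 31 V_DS² − 25.19 V_DS + 1.88 = 0, giving V_DS = 0.0831 V (the root below V_ov).
I_D = (1.88 − 0.0831) / 8.15 = 0.22 mA.

I_D = 0.220 mA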